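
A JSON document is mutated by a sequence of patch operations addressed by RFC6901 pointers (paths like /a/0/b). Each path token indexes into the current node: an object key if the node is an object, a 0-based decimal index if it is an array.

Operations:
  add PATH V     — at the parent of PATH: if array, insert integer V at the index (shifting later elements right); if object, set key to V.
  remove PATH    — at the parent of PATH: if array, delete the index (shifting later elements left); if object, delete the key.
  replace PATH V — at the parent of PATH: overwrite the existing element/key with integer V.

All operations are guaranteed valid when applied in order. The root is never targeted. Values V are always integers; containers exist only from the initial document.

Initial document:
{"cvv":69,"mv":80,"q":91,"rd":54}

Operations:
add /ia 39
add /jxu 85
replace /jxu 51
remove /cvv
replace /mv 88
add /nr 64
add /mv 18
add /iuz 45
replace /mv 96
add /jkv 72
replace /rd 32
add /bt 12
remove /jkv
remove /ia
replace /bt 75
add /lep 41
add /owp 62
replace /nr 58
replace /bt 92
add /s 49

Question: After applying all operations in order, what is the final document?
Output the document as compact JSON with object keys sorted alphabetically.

After op 1 (add /ia 39): {"cvv":69,"ia":39,"mv":80,"q":91,"rd":54}
After op 2 (add /jxu 85): {"cvv":69,"ia":39,"jxu":85,"mv":80,"q":91,"rd":54}
After op 3 (replace /jxu 51): {"cvv":69,"ia":39,"jxu":51,"mv":80,"q":91,"rd":54}
After op 4 (remove /cvv): {"ia":39,"jxu":51,"mv":80,"q":91,"rd":54}
After op 5 (replace /mv 88): {"ia":39,"jxu":51,"mv":88,"q":91,"rd":54}
After op 6 (add /nr 64): {"ia":39,"jxu":51,"mv":88,"nr":64,"q":91,"rd":54}
After op 7 (add /mv 18): {"ia":39,"jxu":51,"mv":18,"nr":64,"q":91,"rd":54}
After op 8 (add /iuz 45): {"ia":39,"iuz":45,"jxu":51,"mv":18,"nr":64,"q":91,"rd":54}
After op 9 (replace /mv 96): {"ia":39,"iuz":45,"jxu":51,"mv":96,"nr":64,"q":91,"rd":54}
After op 10 (add /jkv 72): {"ia":39,"iuz":45,"jkv":72,"jxu":51,"mv":96,"nr":64,"q":91,"rd":54}
After op 11 (replace /rd 32): {"ia":39,"iuz":45,"jkv":72,"jxu":51,"mv":96,"nr":64,"q":91,"rd":32}
After op 12 (add /bt 12): {"bt":12,"ia":39,"iuz":45,"jkv":72,"jxu":51,"mv":96,"nr":64,"q":91,"rd":32}
After op 13 (remove /jkv): {"bt":12,"ia":39,"iuz":45,"jxu":51,"mv":96,"nr":64,"q":91,"rd":32}
After op 14 (remove /ia): {"bt":12,"iuz":45,"jxu":51,"mv":96,"nr":64,"q":91,"rd":32}
After op 15 (replace /bt 75): {"bt":75,"iuz":45,"jxu":51,"mv":96,"nr":64,"q":91,"rd":32}
After op 16 (add /lep 41): {"bt":75,"iuz":45,"jxu":51,"lep":41,"mv":96,"nr":64,"q":91,"rd":32}
After op 17 (add /owp 62): {"bt":75,"iuz":45,"jxu":51,"lep":41,"mv":96,"nr":64,"owp":62,"q":91,"rd":32}
After op 18 (replace /nr 58): {"bt":75,"iuz":45,"jxu":51,"lep":41,"mv":96,"nr":58,"owp":62,"q":91,"rd":32}
After op 19 (replace /bt 92): {"bt":92,"iuz":45,"jxu":51,"lep":41,"mv":96,"nr":58,"owp":62,"q":91,"rd":32}
After op 20 (add /s 49): {"bt":92,"iuz":45,"jxu":51,"lep":41,"mv":96,"nr":58,"owp":62,"q":91,"rd":32,"s":49}

Answer: {"bt":92,"iuz":45,"jxu":51,"lep":41,"mv":96,"nr":58,"owp":62,"q":91,"rd":32,"s":49}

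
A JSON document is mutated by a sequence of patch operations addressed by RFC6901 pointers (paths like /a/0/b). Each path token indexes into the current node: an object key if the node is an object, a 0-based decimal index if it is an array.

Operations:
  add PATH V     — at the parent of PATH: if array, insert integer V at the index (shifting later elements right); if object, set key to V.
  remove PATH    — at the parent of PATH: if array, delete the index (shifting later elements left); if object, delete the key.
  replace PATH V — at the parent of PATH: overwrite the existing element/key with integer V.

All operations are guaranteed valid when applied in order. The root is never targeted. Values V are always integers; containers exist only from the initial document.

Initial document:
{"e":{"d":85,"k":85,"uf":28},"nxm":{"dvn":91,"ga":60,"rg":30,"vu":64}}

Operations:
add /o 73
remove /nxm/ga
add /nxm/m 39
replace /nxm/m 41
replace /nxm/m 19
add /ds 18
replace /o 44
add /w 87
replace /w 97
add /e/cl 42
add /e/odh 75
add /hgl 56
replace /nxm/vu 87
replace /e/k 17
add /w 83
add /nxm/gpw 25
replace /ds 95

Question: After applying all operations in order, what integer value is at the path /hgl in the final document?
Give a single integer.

After op 1 (add /o 73): {"e":{"d":85,"k":85,"uf":28},"nxm":{"dvn":91,"ga":60,"rg":30,"vu":64},"o":73}
After op 2 (remove /nxm/ga): {"e":{"d":85,"k":85,"uf":28},"nxm":{"dvn":91,"rg":30,"vu":64},"o":73}
After op 3 (add /nxm/m 39): {"e":{"d":85,"k":85,"uf":28},"nxm":{"dvn":91,"m":39,"rg":30,"vu":64},"o":73}
After op 4 (replace /nxm/m 41): {"e":{"d":85,"k":85,"uf":28},"nxm":{"dvn":91,"m":41,"rg":30,"vu":64},"o":73}
After op 5 (replace /nxm/m 19): {"e":{"d":85,"k":85,"uf":28},"nxm":{"dvn":91,"m":19,"rg":30,"vu":64},"o":73}
After op 6 (add /ds 18): {"ds":18,"e":{"d":85,"k":85,"uf":28},"nxm":{"dvn":91,"m":19,"rg":30,"vu":64},"o":73}
After op 7 (replace /o 44): {"ds":18,"e":{"d":85,"k":85,"uf":28},"nxm":{"dvn":91,"m":19,"rg":30,"vu":64},"o":44}
After op 8 (add /w 87): {"ds":18,"e":{"d":85,"k":85,"uf":28},"nxm":{"dvn":91,"m":19,"rg":30,"vu":64},"o":44,"w":87}
After op 9 (replace /w 97): {"ds":18,"e":{"d":85,"k":85,"uf":28},"nxm":{"dvn":91,"m":19,"rg":30,"vu":64},"o":44,"w":97}
After op 10 (add /e/cl 42): {"ds":18,"e":{"cl":42,"d":85,"k":85,"uf":28},"nxm":{"dvn":91,"m":19,"rg":30,"vu":64},"o":44,"w":97}
After op 11 (add /e/odh 75): {"ds":18,"e":{"cl":42,"d":85,"k":85,"odh":75,"uf":28},"nxm":{"dvn":91,"m":19,"rg":30,"vu":64},"o":44,"w":97}
After op 12 (add /hgl 56): {"ds":18,"e":{"cl":42,"d":85,"k":85,"odh":75,"uf":28},"hgl":56,"nxm":{"dvn":91,"m":19,"rg":30,"vu":64},"o":44,"w":97}
After op 13 (replace /nxm/vu 87): {"ds":18,"e":{"cl":42,"d":85,"k":85,"odh":75,"uf":28},"hgl":56,"nxm":{"dvn":91,"m":19,"rg":30,"vu":87},"o":44,"w":97}
After op 14 (replace /e/k 17): {"ds":18,"e":{"cl":42,"d":85,"k":17,"odh":75,"uf":28},"hgl":56,"nxm":{"dvn":91,"m":19,"rg":30,"vu":87},"o":44,"w":97}
After op 15 (add /w 83): {"ds":18,"e":{"cl":42,"d":85,"k":17,"odh":75,"uf":28},"hgl":56,"nxm":{"dvn":91,"m":19,"rg":30,"vu":87},"o":44,"w":83}
After op 16 (add /nxm/gpw 25): {"ds":18,"e":{"cl":42,"d":85,"k":17,"odh":75,"uf":28},"hgl":56,"nxm":{"dvn":91,"gpw":25,"m":19,"rg":30,"vu":87},"o":44,"w":83}
After op 17 (replace /ds 95): {"ds":95,"e":{"cl":42,"d":85,"k":17,"odh":75,"uf":28},"hgl":56,"nxm":{"dvn":91,"gpw":25,"m":19,"rg":30,"vu":87},"o":44,"w":83}
Value at /hgl: 56

Answer: 56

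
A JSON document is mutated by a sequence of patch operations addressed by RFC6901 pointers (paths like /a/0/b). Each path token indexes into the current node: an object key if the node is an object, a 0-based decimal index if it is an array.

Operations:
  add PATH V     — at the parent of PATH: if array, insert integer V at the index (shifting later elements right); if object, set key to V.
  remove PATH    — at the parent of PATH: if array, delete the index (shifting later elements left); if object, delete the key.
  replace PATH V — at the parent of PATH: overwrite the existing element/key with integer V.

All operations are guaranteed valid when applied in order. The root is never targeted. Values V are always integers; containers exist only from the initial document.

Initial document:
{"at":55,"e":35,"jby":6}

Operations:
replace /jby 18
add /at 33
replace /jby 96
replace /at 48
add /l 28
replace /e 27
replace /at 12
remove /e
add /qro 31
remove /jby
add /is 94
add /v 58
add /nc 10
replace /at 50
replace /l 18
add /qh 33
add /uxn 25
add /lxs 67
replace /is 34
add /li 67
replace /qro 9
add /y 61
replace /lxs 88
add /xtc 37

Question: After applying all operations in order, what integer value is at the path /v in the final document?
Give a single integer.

Answer: 58

Derivation:
After op 1 (replace /jby 18): {"at":55,"e":35,"jby":18}
After op 2 (add /at 33): {"at":33,"e":35,"jby":18}
After op 3 (replace /jby 96): {"at":33,"e":35,"jby":96}
After op 4 (replace /at 48): {"at":48,"e":35,"jby":96}
After op 5 (add /l 28): {"at":48,"e":35,"jby":96,"l":28}
After op 6 (replace /e 27): {"at":48,"e":27,"jby":96,"l":28}
After op 7 (replace /at 12): {"at":12,"e":27,"jby":96,"l":28}
After op 8 (remove /e): {"at":12,"jby":96,"l":28}
After op 9 (add /qro 31): {"at":12,"jby":96,"l":28,"qro":31}
After op 10 (remove /jby): {"at":12,"l":28,"qro":31}
After op 11 (add /is 94): {"at":12,"is":94,"l":28,"qro":31}
After op 12 (add /v 58): {"at":12,"is":94,"l":28,"qro":31,"v":58}
After op 13 (add /nc 10): {"at":12,"is":94,"l":28,"nc":10,"qro":31,"v":58}
After op 14 (replace /at 50): {"at":50,"is":94,"l":28,"nc":10,"qro":31,"v":58}
After op 15 (replace /l 18): {"at":50,"is":94,"l":18,"nc":10,"qro":31,"v":58}
After op 16 (add /qh 33): {"at":50,"is":94,"l":18,"nc":10,"qh":33,"qro":31,"v":58}
After op 17 (add /uxn 25): {"at":50,"is":94,"l":18,"nc":10,"qh":33,"qro":31,"uxn":25,"v":58}
After op 18 (add /lxs 67): {"at":50,"is":94,"l":18,"lxs":67,"nc":10,"qh":33,"qro":31,"uxn":25,"v":58}
After op 19 (replace /is 34): {"at":50,"is":34,"l":18,"lxs":67,"nc":10,"qh":33,"qro":31,"uxn":25,"v":58}
After op 20 (add /li 67): {"at":50,"is":34,"l":18,"li":67,"lxs":67,"nc":10,"qh":33,"qro":31,"uxn":25,"v":58}
After op 21 (replace /qro 9): {"at":50,"is":34,"l":18,"li":67,"lxs":67,"nc":10,"qh":33,"qro":9,"uxn":25,"v":58}
After op 22 (add /y 61): {"at":50,"is":34,"l":18,"li":67,"lxs":67,"nc":10,"qh":33,"qro":9,"uxn":25,"v":58,"y":61}
After op 23 (replace /lxs 88): {"at":50,"is":34,"l":18,"li":67,"lxs":88,"nc":10,"qh":33,"qro":9,"uxn":25,"v":58,"y":61}
After op 24 (add /xtc 37): {"at":50,"is":34,"l":18,"li":67,"lxs":88,"nc":10,"qh":33,"qro":9,"uxn":25,"v":58,"xtc":37,"y":61}
Value at /v: 58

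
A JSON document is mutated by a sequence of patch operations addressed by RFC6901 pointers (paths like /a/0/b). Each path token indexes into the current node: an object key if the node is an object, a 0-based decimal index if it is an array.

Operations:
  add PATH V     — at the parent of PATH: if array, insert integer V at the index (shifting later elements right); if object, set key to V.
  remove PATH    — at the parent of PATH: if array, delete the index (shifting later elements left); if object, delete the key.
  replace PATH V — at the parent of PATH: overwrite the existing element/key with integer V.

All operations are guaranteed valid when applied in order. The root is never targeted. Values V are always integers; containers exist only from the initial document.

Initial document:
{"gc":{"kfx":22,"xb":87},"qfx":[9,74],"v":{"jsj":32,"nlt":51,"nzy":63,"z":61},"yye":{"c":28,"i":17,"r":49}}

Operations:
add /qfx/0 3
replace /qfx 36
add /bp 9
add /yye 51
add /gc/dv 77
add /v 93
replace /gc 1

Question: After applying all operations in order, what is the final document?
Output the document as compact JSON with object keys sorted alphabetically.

After op 1 (add /qfx/0 3): {"gc":{"kfx":22,"xb":87},"qfx":[3,9,74],"v":{"jsj":32,"nlt":51,"nzy":63,"z":61},"yye":{"c":28,"i":17,"r":49}}
After op 2 (replace /qfx 36): {"gc":{"kfx":22,"xb":87},"qfx":36,"v":{"jsj":32,"nlt":51,"nzy":63,"z":61},"yye":{"c":28,"i":17,"r":49}}
After op 3 (add /bp 9): {"bp":9,"gc":{"kfx":22,"xb":87},"qfx":36,"v":{"jsj":32,"nlt":51,"nzy":63,"z":61},"yye":{"c":28,"i":17,"r":49}}
After op 4 (add /yye 51): {"bp":9,"gc":{"kfx":22,"xb":87},"qfx":36,"v":{"jsj":32,"nlt":51,"nzy":63,"z":61},"yye":51}
After op 5 (add /gc/dv 77): {"bp":9,"gc":{"dv":77,"kfx":22,"xb":87},"qfx":36,"v":{"jsj":32,"nlt":51,"nzy":63,"z":61},"yye":51}
After op 6 (add /v 93): {"bp":9,"gc":{"dv":77,"kfx":22,"xb":87},"qfx":36,"v":93,"yye":51}
After op 7 (replace /gc 1): {"bp":9,"gc":1,"qfx":36,"v":93,"yye":51}

Answer: {"bp":9,"gc":1,"qfx":36,"v":93,"yye":51}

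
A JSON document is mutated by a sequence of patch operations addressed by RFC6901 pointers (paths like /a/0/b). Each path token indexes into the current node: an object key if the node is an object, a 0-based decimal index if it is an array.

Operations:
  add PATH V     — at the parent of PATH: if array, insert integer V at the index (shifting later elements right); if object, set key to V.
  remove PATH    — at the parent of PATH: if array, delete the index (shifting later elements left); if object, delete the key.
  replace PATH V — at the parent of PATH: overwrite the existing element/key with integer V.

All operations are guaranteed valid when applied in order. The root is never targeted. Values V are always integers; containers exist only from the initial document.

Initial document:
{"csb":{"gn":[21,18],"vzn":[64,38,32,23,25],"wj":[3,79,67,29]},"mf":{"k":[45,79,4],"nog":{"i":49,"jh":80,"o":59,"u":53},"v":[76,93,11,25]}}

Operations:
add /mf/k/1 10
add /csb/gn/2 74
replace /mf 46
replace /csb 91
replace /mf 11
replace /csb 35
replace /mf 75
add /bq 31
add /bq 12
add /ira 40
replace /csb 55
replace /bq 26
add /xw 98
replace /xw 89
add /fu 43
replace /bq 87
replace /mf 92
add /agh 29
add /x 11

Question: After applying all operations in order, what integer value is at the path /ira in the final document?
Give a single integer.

Answer: 40

Derivation:
After op 1 (add /mf/k/1 10): {"csb":{"gn":[21,18],"vzn":[64,38,32,23,25],"wj":[3,79,67,29]},"mf":{"k":[45,10,79,4],"nog":{"i":49,"jh":80,"o":59,"u":53},"v":[76,93,11,25]}}
After op 2 (add /csb/gn/2 74): {"csb":{"gn":[21,18,74],"vzn":[64,38,32,23,25],"wj":[3,79,67,29]},"mf":{"k":[45,10,79,4],"nog":{"i":49,"jh":80,"o":59,"u":53},"v":[76,93,11,25]}}
After op 3 (replace /mf 46): {"csb":{"gn":[21,18,74],"vzn":[64,38,32,23,25],"wj":[3,79,67,29]},"mf":46}
After op 4 (replace /csb 91): {"csb":91,"mf":46}
After op 5 (replace /mf 11): {"csb":91,"mf":11}
After op 6 (replace /csb 35): {"csb":35,"mf":11}
After op 7 (replace /mf 75): {"csb":35,"mf":75}
After op 8 (add /bq 31): {"bq":31,"csb":35,"mf":75}
After op 9 (add /bq 12): {"bq":12,"csb":35,"mf":75}
After op 10 (add /ira 40): {"bq":12,"csb":35,"ira":40,"mf":75}
After op 11 (replace /csb 55): {"bq":12,"csb":55,"ira":40,"mf":75}
After op 12 (replace /bq 26): {"bq":26,"csb":55,"ira":40,"mf":75}
After op 13 (add /xw 98): {"bq":26,"csb":55,"ira":40,"mf":75,"xw":98}
After op 14 (replace /xw 89): {"bq":26,"csb":55,"ira":40,"mf":75,"xw":89}
After op 15 (add /fu 43): {"bq":26,"csb":55,"fu":43,"ira":40,"mf":75,"xw":89}
After op 16 (replace /bq 87): {"bq":87,"csb":55,"fu":43,"ira":40,"mf":75,"xw":89}
After op 17 (replace /mf 92): {"bq":87,"csb":55,"fu":43,"ira":40,"mf":92,"xw":89}
After op 18 (add /agh 29): {"agh":29,"bq":87,"csb":55,"fu":43,"ira":40,"mf":92,"xw":89}
After op 19 (add /x 11): {"agh":29,"bq":87,"csb":55,"fu":43,"ira":40,"mf":92,"x":11,"xw":89}
Value at /ira: 40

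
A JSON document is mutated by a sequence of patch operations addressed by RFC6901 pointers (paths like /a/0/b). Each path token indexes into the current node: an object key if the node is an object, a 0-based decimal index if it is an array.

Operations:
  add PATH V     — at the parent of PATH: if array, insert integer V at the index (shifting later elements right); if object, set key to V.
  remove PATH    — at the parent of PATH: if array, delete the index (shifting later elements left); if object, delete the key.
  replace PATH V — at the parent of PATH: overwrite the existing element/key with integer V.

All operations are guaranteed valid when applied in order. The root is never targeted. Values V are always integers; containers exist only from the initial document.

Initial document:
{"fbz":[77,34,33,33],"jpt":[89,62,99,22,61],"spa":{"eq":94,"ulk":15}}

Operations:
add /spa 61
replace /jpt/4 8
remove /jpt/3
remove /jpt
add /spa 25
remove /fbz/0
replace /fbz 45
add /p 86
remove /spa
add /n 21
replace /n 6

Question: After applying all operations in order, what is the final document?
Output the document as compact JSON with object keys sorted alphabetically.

After op 1 (add /spa 61): {"fbz":[77,34,33,33],"jpt":[89,62,99,22,61],"spa":61}
After op 2 (replace /jpt/4 8): {"fbz":[77,34,33,33],"jpt":[89,62,99,22,8],"spa":61}
After op 3 (remove /jpt/3): {"fbz":[77,34,33,33],"jpt":[89,62,99,8],"spa":61}
After op 4 (remove /jpt): {"fbz":[77,34,33,33],"spa":61}
After op 5 (add /spa 25): {"fbz":[77,34,33,33],"spa":25}
After op 6 (remove /fbz/0): {"fbz":[34,33,33],"spa":25}
After op 7 (replace /fbz 45): {"fbz":45,"spa":25}
After op 8 (add /p 86): {"fbz":45,"p":86,"spa":25}
After op 9 (remove /spa): {"fbz":45,"p":86}
After op 10 (add /n 21): {"fbz":45,"n":21,"p":86}
After op 11 (replace /n 6): {"fbz":45,"n":6,"p":86}

Answer: {"fbz":45,"n":6,"p":86}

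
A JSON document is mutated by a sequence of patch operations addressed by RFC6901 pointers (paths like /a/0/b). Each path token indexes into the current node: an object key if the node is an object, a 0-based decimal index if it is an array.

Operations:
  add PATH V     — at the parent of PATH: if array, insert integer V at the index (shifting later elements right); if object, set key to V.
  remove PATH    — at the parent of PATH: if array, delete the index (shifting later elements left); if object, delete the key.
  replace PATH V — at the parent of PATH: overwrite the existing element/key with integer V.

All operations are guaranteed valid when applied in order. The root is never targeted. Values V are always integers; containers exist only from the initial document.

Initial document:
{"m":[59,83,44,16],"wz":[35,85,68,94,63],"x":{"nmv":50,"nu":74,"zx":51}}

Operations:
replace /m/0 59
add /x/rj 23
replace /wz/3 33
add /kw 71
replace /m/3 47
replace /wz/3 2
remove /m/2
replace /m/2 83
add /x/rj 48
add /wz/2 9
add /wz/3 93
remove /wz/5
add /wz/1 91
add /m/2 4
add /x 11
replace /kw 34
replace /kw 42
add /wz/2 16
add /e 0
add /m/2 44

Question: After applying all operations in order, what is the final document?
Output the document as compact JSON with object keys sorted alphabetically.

After op 1 (replace /m/0 59): {"m":[59,83,44,16],"wz":[35,85,68,94,63],"x":{"nmv":50,"nu":74,"zx":51}}
After op 2 (add /x/rj 23): {"m":[59,83,44,16],"wz":[35,85,68,94,63],"x":{"nmv":50,"nu":74,"rj":23,"zx":51}}
After op 3 (replace /wz/3 33): {"m":[59,83,44,16],"wz":[35,85,68,33,63],"x":{"nmv":50,"nu":74,"rj":23,"zx":51}}
After op 4 (add /kw 71): {"kw":71,"m":[59,83,44,16],"wz":[35,85,68,33,63],"x":{"nmv":50,"nu":74,"rj":23,"zx":51}}
After op 5 (replace /m/3 47): {"kw":71,"m":[59,83,44,47],"wz":[35,85,68,33,63],"x":{"nmv":50,"nu":74,"rj":23,"zx":51}}
After op 6 (replace /wz/3 2): {"kw":71,"m":[59,83,44,47],"wz":[35,85,68,2,63],"x":{"nmv":50,"nu":74,"rj":23,"zx":51}}
After op 7 (remove /m/2): {"kw":71,"m":[59,83,47],"wz":[35,85,68,2,63],"x":{"nmv":50,"nu":74,"rj":23,"zx":51}}
After op 8 (replace /m/2 83): {"kw":71,"m":[59,83,83],"wz":[35,85,68,2,63],"x":{"nmv":50,"nu":74,"rj":23,"zx":51}}
After op 9 (add /x/rj 48): {"kw":71,"m":[59,83,83],"wz":[35,85,68,2,63],"x":{"nmv":50,"nu":74,"rj":48,"zx":51}}
After op 10 (add /wz/2 9): {"kw":71,"m":[59,83,83],"wz":[35,85,9,68,2,63],"x":{"nmv":50,"nu":74,"rj":48,"zx":51}}
After op 11 (add /wz/3 93): {"kw":71,"m":[59,83,83],"wz":[35,85,9,93,68,2,63],"x":{"nmv":50,"nu":74,"rj":48,"zx":51}}
After op 12 (remove /wz/5): {"kw":71,"m":[59,83,83],"wz":[35,85,9,93,68,63],"x":{"nmv":50,"nu":74,"rj":48,"zx":51}}
After op 13 (add /wz/1 91): {"kw":71,"m":[59,83,83],"wz":[35,91,85,9,93,68,63],"x":{"nmv":50,"nu":74,"rj":48,"zx":51}}
After op 14 (add /m/2 4): {"kw":71,"m":[59,83,4,83],"wz":[35,91,85,9,93,68,63],"x":{"nmv":50,"nu":74,"rj":48,"zx":51}}
After op 15 (add /x 11): {"kw":71,"m":[59,83,4,83],"wz":[35,91,85,9,93,68,63],"x":11}
After op 16 (replace /kw 34): {"kw":34,"m":[59,83,4,83],"wz":[35,91,85,9,93,68,63],"x":11}
After op 17 (replace /kw 42): {"kw":42,"m":[59,83,4,83],"wz":[35,91,85,9,93,68,63],"x":11}
After op 18 (add /wz/2 16): {"kw":42,"m":[59,83,4,83],"wz":[35,91,16,85,9,93,68,63],"x":11}
After op 19 (add /e 0): {"e":0,"kw":42,"m":[59,83,4,83],"wz":[35,91,16,85,9,93,68,63],"x":11}
After op 20 (add /m/2 44): {"e":0,"kw":42,"m":[59,83,44,4,83],"wz":[35,91,16,85,9,93,68,63],"x":11}

Answer: {"e":0,"kw":42,"m":[59,83,44,4,83],"wz":[35,91,16,85,9,93,68,63],"x":11}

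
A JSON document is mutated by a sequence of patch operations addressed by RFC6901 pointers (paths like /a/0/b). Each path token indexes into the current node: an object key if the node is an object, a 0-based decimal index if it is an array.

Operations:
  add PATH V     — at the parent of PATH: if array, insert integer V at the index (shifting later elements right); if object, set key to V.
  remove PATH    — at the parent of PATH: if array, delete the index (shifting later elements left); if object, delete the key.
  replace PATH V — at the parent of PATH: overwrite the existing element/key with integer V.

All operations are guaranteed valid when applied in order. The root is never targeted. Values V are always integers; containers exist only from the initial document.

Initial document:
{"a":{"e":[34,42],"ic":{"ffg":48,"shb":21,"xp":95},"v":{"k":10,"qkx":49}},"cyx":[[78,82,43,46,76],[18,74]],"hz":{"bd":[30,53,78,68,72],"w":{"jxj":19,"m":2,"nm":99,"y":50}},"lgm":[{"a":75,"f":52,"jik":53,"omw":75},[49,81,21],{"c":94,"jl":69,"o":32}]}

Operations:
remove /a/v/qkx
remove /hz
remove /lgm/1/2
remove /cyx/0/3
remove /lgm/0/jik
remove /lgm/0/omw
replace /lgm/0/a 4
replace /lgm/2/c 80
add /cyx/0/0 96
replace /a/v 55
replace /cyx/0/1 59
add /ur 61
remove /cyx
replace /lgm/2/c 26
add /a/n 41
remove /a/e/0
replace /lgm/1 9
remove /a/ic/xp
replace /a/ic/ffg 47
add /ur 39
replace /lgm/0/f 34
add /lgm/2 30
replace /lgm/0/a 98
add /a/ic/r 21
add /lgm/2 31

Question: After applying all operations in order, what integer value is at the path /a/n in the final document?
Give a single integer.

After op 1 (remove /a/v/qkx): {"a":{"e":[34,42],"ic":{"ffg":48,"shb":21,"xp":95},"v":{"k":10}},"cyx":[[78,82,43,46,76],[18,74]],"hz":{"bd":[30,53,78,68,72],"w":{"jxj":19,"m":2,"nm":99,"y":50}},"lgm":[{"a":75,"f":52,"jik":53,"omw":75},[49,81,21],{"c":94,"jl":69,"o":32}]}
After op 2 (remove /hz): {"a":{"e":[34,42],"ic":{"ffg":48,"shb":21,"xp":95},"v":{"k":10}},"cyx":[[78,82,43,46,76],[18,74]],"lgm":[{"a":75,"f":52,"jik":53,"omw":75},[49,81,21],{"c":94,"jl":69,"o":32}]}
After op 3 (remove /lgm/1/2): {"a":{"e":[34,42],"ic":{"ffg":48,"shb":21,"xp":95},"v":{"k":10}},"cyx":[[78,82,43,46,76],[18,74]],"lgm":[{"a":75,"f":52,"jik":53,"omw":75},[49,81],{"c":94,"jl":69,"o":32}]}
After op 4 (remove /cyx/0/3): {"a":{"e":[34,42],"ic":{"ffg":48,"shb":21,"xp":95},"v":{"k":10}},"cyx":[[78,82,43,76],[18,74]],"lgm":[{"a":75,"f":52,"jik":53,"omw":75},[49,81],{"c":94,"jl":69,"o":32}]}
After op 5 (remove /lgm/0/jik): {"a":{"e":[34,42],"ic":{"ffg":48,"shb":21,"xp":95},"v":{"k":10}},"cyx":[[78,82,43,76],[18,74]],"lgm":[{"a":75,"f":52,"omw":75},[49,81],{"c":94,"jl":69,"o":32}]}
After op 6 (remove /lgm/0/omw): {"a":{"e":[34,42],"ic":{"ffg":48,"shb":21,"xp":95},"v":{"k":10}},"cyx":[[78,82,43,76],[18,74]],"lgm":[{"a":75,"f":52},[49,81],{"c":94,"jl":69,"o":32}]}
After op 7 (replace /lgm/0/a 4): {"a":{"e":[34,42],"ic":{"ffg":48,"shb":21,"xp":95},"v":{"k":10}},"cyx":[[78,82,43,76],[18,74]],"lgm":[{"a":4,"f":52},[49,81],{"c":94,"jl":69,"o":32}]}
After op 8 (replace /lgm/2/c 80): {"a":{"e":[34,42],"ic":{"ffg":48,"shb":21,"xp":95},"v":{"k":10}},"cyx":[[78,82,43,76],[18,74]],"lgm":[{"a":4,"f":52},[49,81],{"c":80,"jl":69,"o":32}]}
After op 9 (add /cyx/0/0 96): {"a":{"e":[34,42],"ic":{"ffg":48,"shb":21,"xp":95},"v":{"k":10}},"cyx":[[96,78,82,43,76],[18,74]],"lgm":[{"a":4,"f":52},[49,81],{"c":80,"jl":69,"o":32}]}
After op 10 (replace /a/v 55): {"a":{"e":[34,42],"ic":{"ffg":48,"shb":21,"xp":95},"v":55},"cyx":[[96,78,82,43,76],[18,74]],"lgm":[{"a":4,"f":52},[49,81],{"c":80,"jl":69,"o":32}]}
After op 11 (replace /cyx/0/1 59): {"a":{"e":[34,42],"ic":{"ffg":48,"shb":21,"xp":95},"v":55},"cyx":[[96,59,82,43,76],[18,74]],"lgm":[{"a":4,"f":52},[49,81],{"c":80,"jl":69,"o":32}]}
After op 12 (add /ur 61): {"a":{"e":[34,42],"ic":{"ffg":48,"shb":21,"xp":95},"v":55},"cyx":[[96,59,82,43,76],[18,74]],"lgm":[{"a":4,"f":52},[49,81],{"c":80,"jl":69,"o":32}],"ur":61}
After op 13 (remove /cyx): {"a":{"e":[34,42],"ic":{"ffg":48,"shb":21,"xp":95},"v":55},"lgm":[{"a":4,"f":52},[49,81],{"c":80,"jl":69,"o":32}],"ur":61}
After op 14 (replace /lgm/2/c 26): {"a":{"e":[34,42],"ic":{"ffg":48,"shb":21,"xp":95},"v":55},"lgm":[{"a":4,"f":52},[49,81],{"c":26,"jl":69,"o":32}],"ur":61}
After op 15 (add /a/n 41): {"a":{"e":[34,42],"ic":{"ffg":48,"shb":21,"xp":95},"n":41,"v":55},"lgm":[{"a":4,"f":52},[49,81],{"c":26,"jl":69,"o":32}],"ur":61}
After op 16 (remove /a/e/0): {"a":{"e":[42],"ic":{"ffg":48,"shb":21,"xp":95},"n":41,"v":55},"lgm":[{"a":4,"f":52},[49,81],{"c":26,"jl":69,"o":32}],"ur":61}
After op 17 (replace /lgm/1 9): {"a":{"e":[42],"ic":{"ffg":48,"shb":21,"xp":95},"n":41,"v":55},"lgm":[{"a":4,"f":52},9,{"c":26,"jl":69,"o":32}],"ur":61}
After op 18 (remove /a/ic/xp): {"a":{"e":[42],"ic":{"ffg":48,"shb":21},"n":41,"v":55},"lgm":[{"a":4,"f":52},9,{"c":26,"jl":69,"o":32}],"ur":61}
After op 19 (replace /a/ic/ffg 47): {"a":{"e":[42],"ic":{"ffg":47,"shb":21},"n":41,"v":55},"lgm":[{"a":4,"f":52},9,{"c":26,"jl":69,"o":32}],"ur":61}
After op 20 (add /ur 39): {"a":{"e":[42],"ic":{"ffg":47,"shb":21},"n":41,"v":55},"lgm":[{"a":4,"f":52},9,{"c":26,"jl":69,"o":32}],"ur":39}
After op 21 (replace /lgm/0/f 34): {"a":{"e":[42],"ic":{"ffg":47,"shb":21},"n":41,"v":55},"lgm":[{"a":4,"f":34},9,{"c":26,"jl":69,"o":32}],"ur":39}
After op 22 (add /lgm/2 30): {"a":{"e":[42],"ic":{"ffg":47,"shb":21},"n":41,"v":55},"lgm":[{"a":4,"f":34},9,30,{"c":26,"jl":69,"o":32}],"ur":39}
After op 23 (replace /lgm/0/a 98): {"a":{"e":[42],"ic":{"ffg":47,"shb":21},"n":41,"v":55},"lgm":[{"a":98,"f":34},9,30,{"c":26,"jl":69,"o":32}],"ur":39}
After op 24 (add /a/ic/r 21): {"a":{"e":[42],"ic":{"ffg":47,"r":21,"shb":21},"n":41,"v":55},"lgm":[{"a":98,"f":34},9,30,{"c":26,"jl":69,"o":32}],"ur":39}
After op 25 (add /lgm/2 31): {"a":{"e":[42],"ic":{"ffg":47,"r":21,"shb":21},"n":41,"v":55},"lgm":[{"a":98,"f":34},9,31,30,{"c":26,"jl":69,"o":32}],"ur":39}
Value at /a/n: 41

Answer: 41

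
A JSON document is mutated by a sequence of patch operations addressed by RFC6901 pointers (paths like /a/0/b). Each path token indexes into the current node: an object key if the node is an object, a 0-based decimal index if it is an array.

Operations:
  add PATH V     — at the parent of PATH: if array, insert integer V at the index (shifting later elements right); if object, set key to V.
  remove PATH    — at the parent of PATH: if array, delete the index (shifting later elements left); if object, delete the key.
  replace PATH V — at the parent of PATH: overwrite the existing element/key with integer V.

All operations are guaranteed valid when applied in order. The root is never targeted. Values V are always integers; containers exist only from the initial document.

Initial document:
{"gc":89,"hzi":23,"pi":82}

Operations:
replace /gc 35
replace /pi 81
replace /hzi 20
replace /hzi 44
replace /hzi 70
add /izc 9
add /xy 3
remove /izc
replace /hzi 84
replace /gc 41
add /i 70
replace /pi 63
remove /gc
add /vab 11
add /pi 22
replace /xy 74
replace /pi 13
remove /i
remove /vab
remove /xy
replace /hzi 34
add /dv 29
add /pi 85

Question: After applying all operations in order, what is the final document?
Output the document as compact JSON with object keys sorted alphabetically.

Answer: {"dv":29,"hzi":34,"pi":85}

Derivation:
After op 1 (replace /gc 35): {"gc":35,"hzi":23,"pi":82}
After op 2 (replace /pi 81): {"gc":35,"hzi":23,"pi":81}
After op 3 (replace /hzi 20): {"gc":35,"hzi":20,"pi":81}
After op 4 (replace /hzi 44): {"gc":35,"hzi":44,"pi":81}
After op 5 (replace /hzi 70): {"gc":35,"hzi":70,"pi":81}
After op 6 (add /izc 9): {"gc":35,"hzi":70,"izc":9,"pi":81}
After op 7 (add /xy 3): {"gc":35,"hzi":70,"izc":9,"pi":81,"xy":3}
After op 8 (remove /izc): {"gc":35,"hzi":70,"pi":81,"xy":3}
After op 9 (replace /hzi 84): {"gc":35,"hzi":84,"pi":81,"xy":3}
After op 10 (replace /gc 41): {"gc":41,"hzi":84,"pi":81,"xy":3}
After op 11 (add /i 70): {"gc":41,"hzi":84,"i":70,"pi":81,"xy":3}
After op 12 (replace /pi 63): {"gc":41,"hzi":84,"i":70,"pi":63,"xy":3}
After op 13 (remove /gc): {"hzi":84,"i":70,"pi":63,"xy":3}
After op 14 (add /vab 11): {"hzi":84,"i":70,"pi":63,"vab":11,"xy":3}
After op 15 (add /pi 22): {"hzi":84,"i":70,"pi":22,"vab":11,"xy":3}
After op 16 (replace /xy 74): {"hzi":84,"i":70,"pi":22,"vab":11,"xy":74}
After op 17 (replace /pi 13): {"hzi":84,"i":70,"pi":13,"vab":11,"xy":74}
After op 18 (remove /i): {"hzi":84,"pi":13,"vab":11,"xy":74}
After op 19 (remove /vab): {"hzi":84,"pi":13,"xy":74}
After op 20 (remove /xy): {"hzi":84,"pi":13}
After op 21 (replace /hzi 34): {"hzi":34,"pi":13}
After op 22 (add /dv 29): {"dv":29,"hzi":34,"pi":13}
After op 23 (add /pi 85): {"dv":29,"hzi":34,"pi":85}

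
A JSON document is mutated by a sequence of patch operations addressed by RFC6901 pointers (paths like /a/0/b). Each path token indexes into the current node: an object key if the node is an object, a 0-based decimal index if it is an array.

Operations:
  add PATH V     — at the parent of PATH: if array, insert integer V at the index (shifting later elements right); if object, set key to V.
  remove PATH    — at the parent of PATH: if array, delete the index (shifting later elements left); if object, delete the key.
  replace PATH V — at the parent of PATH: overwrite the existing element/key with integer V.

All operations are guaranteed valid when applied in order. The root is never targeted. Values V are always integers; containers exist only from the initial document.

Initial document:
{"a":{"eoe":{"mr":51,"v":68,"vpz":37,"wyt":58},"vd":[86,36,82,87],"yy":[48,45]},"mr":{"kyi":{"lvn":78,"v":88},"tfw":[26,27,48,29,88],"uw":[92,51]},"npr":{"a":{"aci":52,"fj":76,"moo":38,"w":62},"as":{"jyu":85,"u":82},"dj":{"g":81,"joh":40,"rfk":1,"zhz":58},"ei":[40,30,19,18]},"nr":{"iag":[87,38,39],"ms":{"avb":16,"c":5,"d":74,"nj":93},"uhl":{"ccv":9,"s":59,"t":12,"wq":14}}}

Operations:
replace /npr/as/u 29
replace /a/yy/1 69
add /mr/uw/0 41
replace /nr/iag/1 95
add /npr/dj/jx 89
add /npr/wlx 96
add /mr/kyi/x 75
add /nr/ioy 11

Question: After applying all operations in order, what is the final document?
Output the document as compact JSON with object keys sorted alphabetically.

Answer: {"a":{"eoe":{"mr":51,"v":68,"vpz":37,"wyt":58},"vd":[86,36,82,87],"yy":[48,69]},"mr":{"kyi":{"lvn":78,"v":88,"x":75},"tfw":[26,27,48,29,88],"uw":[41,92,51]},"npr":{"a":{"aci":52,"fj":76,"moo":38,"w":62},"as":{"jyu":85,"u":29},"dj":{"g":81,"joh":40,"jx":89,"rfk":1,"zhz":58},"ei":[40,30,19,18],"wlx":96},"nr":{"iag":[87,95,39],"ioy":11,"ms":{"avb":16,"c":5,"d":74,"nj":93},"uhl":{"ccv":9,"s":59,"t":12,"wq":14}}}

Derivation:
After op 1 (replace /npr/as/u 29): {"a":{"eoe":{"mr":51,"v":68,"vpz":37,"wyt":58},"vd":[86,36,82,87],"yy":[48,45]},"mr":{"kyi":{"lvn":78,"v":88},"tfw":[26,27,48,29,88],"uw":[92,51]},"npr":{"a":{"aci":52,"fj":76,"moo":38,"w":62},"as":{"jyu":85,"u":29},"dj":{"g":81,"joh":40,"rfk":1,"zhz":58},"ei":[40,30,19,18]},"nr":{"iag":[87,38,39],"ms":{"avb":16,"c":5,"d":74,"nj":93},"uhl":{"ccv":9,"s":59,"t":12,"wq":14}}}
After op 2 (replace /a/yy/1 69): {"a":{"eoe":{"mr":51,"v":68,"vpz":37,"wyt":58},"vd":[86,36,82,87],"yy":[48,69]},"mr":{"kyi":{"lvn":78,"v":88},"tfw":[26,27,48,29,88],"uw":[92,51]},"npr":{"a":{"aci":52,"fj":76,"moo":38,"w":62},"as":{"jyu":85,"u":29},"dj":{"g":81,"joh":40,"rfk":1,"zhz":58},"ei":[40,30,19,18]},"nr":{"iag":[87,38,39],"ms":{"avb":16,"c":5,"d":74,"nj":93},"uhl":{"ccv":9,"s":59,"t":12,"wq":14}}}
After op 3 (add /mr/uw/0 41): {"a":{"eoe":{"mr":51,"v":68,"vpz":37,"wyt":58},"vd":[86,36,82,87],"yy":[48,69]},"mr":{"kyi":{"lvn":78,"v":88},"tfw":[26,27,48,29,88],"uw":[41,92,51]},"npr":{"a":{"aci":52,"fj":76,"moo":38,"w":62},"as":{"jyu":85,"u":29},"dj":{"g":81,"joh":40,"rfk":1,"zhz":58},"ei":[40,30,19,18]},"nr":{"iag":[87,38,39],"ms":{"avb":16,"c":5,"d":74,"nj":93},"uhl":{"ccv":9,"s":59,"t":12,"wq":14}}}
After op 4 (replace /nr/iag/1 95): {"a":{"eoe":{"mr":51,"v":68,"vpz":37,"wyt":58},"vd":[86,36,82,87],"yy":[48,69]},"mr":{"kyi":{"lvn":78,"v":88},"tfw":[26,27,48,29,88],"uw":[41,92,51]},"npr":{"a":{"aci":52,"fj":76,"moo":38,"w":62},"as":{"jyu":85,"u":29},"dj":{"g":81,"joh":40,"rfk":1,"zhz":58},"ei":[40,30,19,18]},"nr":{"iag":[87,95,39],"ms":{"avb":16,"c":5,"d":74,"nj":93},"uhl":{"ccv":9,"s":59,"t":12,"wq":14}}}
After op 5 (add /npr/dj/jx 89): {"a":{"eoe":{"mr":51,"v":68,"vpz":37,"wyt":58},"vd":[86,36,82,87],"yy":[48,69]},"mr":{"kyi":{"lvn":78,"v":88},"tfw":[26,27,48,29,88],"uw":[41,92,51]},"npr":{"a":{"aci":52,"fj":76,"moo":38,"w":62},"as":{"jyu":85,"u":29},"dj":{"g":81,"joh":40,"jx":89,"rfk":1,"zhz":58},"ei":[40,30,19,18]},"nr":{"iag":[87,95,39],"ms":{"avb":16,"c":5,"d":74,"nj":93},"uhl":{"ccv":9,"s":59,"t":12,"wq":14}}}
After op 6 (add /npr/wlx 96): {"a":{"eoe":{"mr":51,"v":68,"vpz":37,"wyt":58},"vd":[86,36,82,87],"yy":[48,69]},"mr":{"kyi":{"lvn":78,"v":88},"tfw":[26,27,48,29,88],"uw":[41,92,51]},"npr":{"a":{"aci":52,"fj":76,"moo":38,"w":62},"as":{"jyu":85,"u":29},"dj":{"g":81,"joh":40,"jx":89,"rfk":1,"zhz":58},"ei":[40,30,19,18],"wlx":96},"nr":{"iag":[87,95,39],"ms":{"avb":16,"c":5,"d":74,"nj":93},"uhl":{"ccv":9,"s":59,"t":12,"wq":14}}}
After op 7 (add /mr/kyi/x 75): {"a":{"eoe":{"mr":51,"v":68,"vpz":37,"wyt":58},"vd":[86,36,82,87],"yy":[48,69]},"mr":{"kyi":{"lvn":78,"v":88,"x":75},"tfw":[26,27,48,29,88],"uw":[41,92,51]},"npr":{"a":{"aci":52,"fj":76,"moo":38,"w":62},"as":{"jyu":85,"u":29},"dj":{"g":81,"joh":40,"jx":89,"rfk":1,"zhz":58},"ei":[40,30,19,18],"wlx":96},"nr":{"iag":[87,95,39],"ms":{"avb":16,"c":5,"d":74,"nj":93},"uhl":{"ccv":9,"s":59,"t":12,"wq":14}}}
After op 8 (add /nr/ioy 11): {"a":{"eoe":{"mr":51,"v":68,"vpz":37,"wyt":58},"vd":[86,36,82,87],"yy":[48,69]},"mr":{"kyi":{"lvn":78,"v":88,"x":75},"tfw":[26,27,48,29,88],"uw":[41,92,51]},"npr":{"a":{"aci":52,"fj":76,"moo":38,"w":62},"as":{"jyu":85,"u":29},"dj":{"g":81,"joh":40,"jx":89,"rfk":1,"zhz":58},"ei":[40,30,19,18],"wlx":96},"nr":{"iag":[87,95,39],"ioy":11,"ms":{"avb":16,"c":5,"d":74,"nj":93},"uhl":{"ccv":9,"s":59,"t":12,"wq":14}}}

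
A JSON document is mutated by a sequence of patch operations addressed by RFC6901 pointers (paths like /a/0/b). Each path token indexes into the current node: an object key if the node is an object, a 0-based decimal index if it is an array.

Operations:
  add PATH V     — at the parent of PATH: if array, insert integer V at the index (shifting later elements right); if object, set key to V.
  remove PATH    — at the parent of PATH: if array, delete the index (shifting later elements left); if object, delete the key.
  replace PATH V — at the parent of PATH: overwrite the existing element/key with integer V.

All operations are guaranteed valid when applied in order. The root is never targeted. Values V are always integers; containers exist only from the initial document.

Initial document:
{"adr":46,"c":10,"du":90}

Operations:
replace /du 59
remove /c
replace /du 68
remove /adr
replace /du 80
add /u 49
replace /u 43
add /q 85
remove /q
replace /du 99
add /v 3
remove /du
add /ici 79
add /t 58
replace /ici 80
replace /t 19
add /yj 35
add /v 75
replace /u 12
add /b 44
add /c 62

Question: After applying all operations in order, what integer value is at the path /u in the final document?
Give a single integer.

After op 1 (replace /du 59): {"adr":46,"c":10,"du":59}
After op 2 (remove /c): {"adr":46,"du":59}
After op 3 (replace /du 68): {"adr":46,"du":68}
After op 4 (remove /adr): {"du":68}
After op 5 (replace /du 80): {"du":80}
After op 6 (add /u 49): {"du":80,"u":49}
After op 7 (replace /u 43): {"du":80,"u":43}
After op 8 (add /q 85): {"du":80,"q":85,"u":43}
After op 9 (remove /q): {"du":80,"u":43}
After op 10 (replace /du 99): {"du":99,"u":43}
After op 11 (add /v 3): {"du":99,"u":43,"v":3}
After op 12 (remove /du): {"u":43,"v":3}
After op 13 (add /ici 79): {"ici":79,"u":43,"v":3}
After op 14 (add /t 58): {"ici":79,"t":58,"u":43,"v":3}
After op 15 (replace /ici 80): {"ici":80,"t":58,"u":43,"v":3}
After op 16 (replace /t 19): {"ici":80,"t":19,"u":43,"v":3}
After op 17 (add /yj 35): {"ici":80,"t":19,"u":43,"v":3,"yj":35}
After op 18 (add /v 75): {"ici":80,"t":19,"u":43,"v":75,"yj":35}
After op 19 (replace /u 12): {"ici":80,"t":19,"u":12,"v":75,"yj":35}
After op 20 (add /b 44): {"b":44,"ici":80,"t":19,"u":12,"v":75,"yj":35}
After op 21 (add /c 62): {"b":44,"c":62,"ici":80,"t":19,"u":12,"v":75,"yj":35}
Value at /u: 12

Answer: 12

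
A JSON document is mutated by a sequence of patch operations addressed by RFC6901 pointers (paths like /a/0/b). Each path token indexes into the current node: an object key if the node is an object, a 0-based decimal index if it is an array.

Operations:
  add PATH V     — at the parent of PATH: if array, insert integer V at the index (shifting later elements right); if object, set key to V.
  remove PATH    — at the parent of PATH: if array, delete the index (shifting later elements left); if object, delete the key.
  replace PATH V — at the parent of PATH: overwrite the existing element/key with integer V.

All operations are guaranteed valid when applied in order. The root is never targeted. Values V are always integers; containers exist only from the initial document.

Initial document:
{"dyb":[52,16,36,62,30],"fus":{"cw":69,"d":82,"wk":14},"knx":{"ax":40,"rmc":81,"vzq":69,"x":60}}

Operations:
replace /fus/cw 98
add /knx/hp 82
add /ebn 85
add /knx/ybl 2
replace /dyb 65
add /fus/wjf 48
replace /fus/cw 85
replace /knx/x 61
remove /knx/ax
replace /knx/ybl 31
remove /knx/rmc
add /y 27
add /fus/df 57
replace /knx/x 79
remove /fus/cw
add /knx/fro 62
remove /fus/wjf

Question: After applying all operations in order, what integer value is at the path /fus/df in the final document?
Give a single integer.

After op 1 (replace /fus/cw 98): {"dyb":[52,16,36,62,30],"fus":{"cw":98,"d":82,"wk":14},"knx":{"ax":40,"rmc":81,"vzq":69,"x":60}}
After op 2 (add /knx/hp 82): {"dyb":[52,16,36,62,30],"fus":{"cw":98,"d":82,"wk":14},"knx":{"ax":40,"hp":82,"rmc":81,"vzq":69,"x":60}}
After op 3 (add /ebn 85): {"dyb":[52,16,36,62,30],"ebn":85,"fus":{"cw":98,"d":82,"wk":14},"knx":{"ax":40,"hp":82,"rmc":81,"vzq":69,"x":60}}
After op 4 (add /knx/ybl 2): {"dyb":[52,16,36,62,30],"ebn":85,"fus":{"cw":98,"d":82,"wk":14},"knx":{"ax":40,"hp":82,"rmc":81,"vzq":69,"x":60,"ybl":2}}
After op 5 (replace /dyb 65): {"dyb":65,"ebn":85,"fus":{"cw":98,"d":82,"wk":14},"knx":{"ax":40,"hp":82,"rmc":81,"vzq":69,"x":60,"ybl":2}}
After op 6 (add /fus/wjf 48): {"dyb":65,"ebn":85,"fus":{"cw":98,"d":82,"wjf":48,"wk":14},"knx":{"ax":40,"hp":82,"rmc":81,"vzq":69,"x":60,"ybl":2}}
After op 7 (replace /fus/cw 85): {"dyb":65,"ebn":85,"fus":{"cw":85,"d":82,"wjf":48,"wk":14},"knx":{"ax":40,"hp":82,"rmc":81,"vzq":69,"x":60,"ybl":2}}
After op 8 (replace /knx/x 61): {"dyb":65,"ebn":85,"fus":{"cw":85,"d":82,"wjf":48,"wk":14},"knx":{"ax":40,"hp":82,"rmc":81,"vzq":69,"x":61,"ybl":2}}
After op 9 (remove /knx/ax): {"dyb":65,"ebn":85,"fus":{"cw":85,"d":82,"wjf":48,"wk":14},"knx":{"hp":82,"rmc":81,"vzq":69,"x":61,"ybl":2}}
After op 10 (replace /knx/ybl 31): {"dyb":65,"ebn":85,"fus":{"cw":85,"d":82,"wjf":48,"wk":14},"knx":{"hp":82,"rmc":81,"vzq":69,"x":61,"ybl":31}}
After op 11 (remove /knx/rmc): {"dyb":65,"ebn":85,"fus":{"cw":85,"d":82,"wjf":48,"wk":14},"knx":{"hp":82,"vzq":69,"x":61,"ybl":31}}
After op 12 (add /y 27): {"dyb":65,"ebn":85,"fus":{"cw":85,"d":82,"wjf":48,"wk":14},"knx":{"hp":82,"vzq":69,"x":61,"ybl":31},"y":27}
After op 13 (add /fus/df 57): {"dyb":65,"ebn":85,"fus":{"cw":85,"d":82,"df":57,"wjf":48,"wk":14},"knx":{"hp":82,"vzq":69,"x":61,"ybl":31},"y":27}
After op 14 (replace /knx/x 79): {"dyb":65,"ebn":85,"fus":{"cw":85,"d":82,"df":57,"wjf":48,"wk":14},"knx":{"hp":82,"vzq":69,"x":79,"ybl":31},"y":27}
After op 15 (remove /fus/cw): {"dyb":65,"ebn":85,"fus":{"d":82,"df":57,"wjf":48,"wk":14},"knx":{"hp":82,"vzq":69,"x":79,"ybl":31},"y":27}
After op 16 (add /knx/fro 62): {"dyb":65,"ebn":85,"fus":{"d":82,"df":57,"wjf":48,"wk":14},"knx":{"fro":62,"hp":82,"vzq":69,"x":79,"ybl":31},"y":27}
After op 17 (remove /fus/wjf): {"dyb":65,"ebn":85,"fus":{"d":82,"df":57,"wk":14},"knx":{"fro":62,"hp":82,"vzq":69,"x":79,"ybl":31},"y":27}
Value at /fus/df: 57

Answer: 57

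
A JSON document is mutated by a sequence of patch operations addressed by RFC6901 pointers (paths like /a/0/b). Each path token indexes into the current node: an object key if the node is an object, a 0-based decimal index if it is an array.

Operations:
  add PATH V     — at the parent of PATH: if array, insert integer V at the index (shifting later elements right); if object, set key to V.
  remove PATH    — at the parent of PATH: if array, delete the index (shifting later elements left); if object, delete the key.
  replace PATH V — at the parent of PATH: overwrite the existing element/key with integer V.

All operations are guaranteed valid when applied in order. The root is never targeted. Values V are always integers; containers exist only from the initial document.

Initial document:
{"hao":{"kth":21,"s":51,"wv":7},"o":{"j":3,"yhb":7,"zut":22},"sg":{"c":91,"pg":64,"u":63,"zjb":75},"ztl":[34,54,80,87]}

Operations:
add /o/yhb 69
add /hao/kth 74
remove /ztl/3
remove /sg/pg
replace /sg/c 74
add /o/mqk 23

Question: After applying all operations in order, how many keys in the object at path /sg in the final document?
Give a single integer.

Answer: 3

Derivation:
After op 1 (add /o/yhb 69): {"hao":{"kth":21,"s":51,"wv":7},"o":{"j":3,"yhb":69,"zut":22},"sg":{"c":91,"pg":64,"u":63,"zjb":75},"ztl":[34,54,80,87]}
After op 2 (add /hao/kth 74): {"hao":{"kth":74,"s":51,"wv":7},"o":{"j":3,"yhb":69,"zut":22},"sg":{"c":91,"pg":64,"u":63,"zjb":75},"ztl":[34,54,80,87]}
After op 3 (remove /ztl/3): {"hao":{"kth":74,"s":51,"wv":7},"o":{"j":3,"yhb":69,"zut":22},"sg":{"c":91,"pg":64,"u":63,"zjb":75},"ztl":[34,54,80]}
After op 4 (remove /sg/pg): {"hao":{"kth":74,"s":51,"wv":7},"o":{"j":3,"yhb":69,"zut":22},"sg":{"c":91,"u":63,"zjb":75},"ztl":[34,54,80]}
After op 5 (replace /sg/c 74): {"hao":{"kth":74,"s":51,"wv":7},"o":{"j":3,"yhb":69,"zut":22},"sg":{"c":74,"u":63,"zjb":75},"ztl":[34,54,80]}
After op 6 (add /o/mqk 23): {"hao":{"kth":74,"s":51,"wv":7},"o":{"j":3,"mqk":23,"yhb":69,"zut":22},"sg":{"c":74,"u":63,"zjb":75},"ztl":[34,54,80]}
Size at path /sg: 3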